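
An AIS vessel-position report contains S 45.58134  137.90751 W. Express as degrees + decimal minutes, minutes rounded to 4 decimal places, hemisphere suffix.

45° 34.8804′ S, 137° 54.4506′ W

φ: fractional part 0.581340 → 34.880400 minutes
Lon: 137° + 0.907510 × 60 = 137° 54.450600′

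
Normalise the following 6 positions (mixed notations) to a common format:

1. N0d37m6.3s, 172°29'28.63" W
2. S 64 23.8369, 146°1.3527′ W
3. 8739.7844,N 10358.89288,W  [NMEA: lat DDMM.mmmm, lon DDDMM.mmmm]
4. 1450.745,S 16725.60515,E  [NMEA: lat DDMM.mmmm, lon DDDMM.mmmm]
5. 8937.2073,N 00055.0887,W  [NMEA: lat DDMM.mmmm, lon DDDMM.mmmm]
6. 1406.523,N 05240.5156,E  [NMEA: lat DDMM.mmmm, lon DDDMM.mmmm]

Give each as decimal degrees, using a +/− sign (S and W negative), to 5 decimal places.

1. 0.61842, -172.49129
2. -64.39728, -146.02255
3. 87.66307, -103.98155
4. -14.84575, 167.42675
5. 89.62012, -0.91815
6. 14.10872, 52.67526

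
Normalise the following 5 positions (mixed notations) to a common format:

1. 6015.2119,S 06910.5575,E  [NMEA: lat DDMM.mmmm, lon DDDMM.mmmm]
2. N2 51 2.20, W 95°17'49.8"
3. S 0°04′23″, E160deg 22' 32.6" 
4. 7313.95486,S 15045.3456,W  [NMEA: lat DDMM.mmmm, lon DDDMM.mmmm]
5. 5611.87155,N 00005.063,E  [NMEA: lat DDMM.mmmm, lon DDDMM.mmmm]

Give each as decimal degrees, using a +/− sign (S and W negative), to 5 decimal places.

Point 1:
  φ: degrees = first 2 digits = 60, minutes = 15.2119; 60 + 15.2119/60 = 60.253532
  S → negative
  Longitude: split at 3 digits → 069° and 10.5575′; 69 + 10.5575/60 = 69.175958
  E ⇒ keep positive
Point 2:
  Lat: 51′ + 2.2″ = 51.03667′; 2 + 51.03667/60 = 2.850611
  N ⇒ keep positive
  Longitude: 95° + 17/60 + 49.8/3600 = 95 + 0.283333 + 0.013833 = 95.297167
  W ⇒ negate
Point 3:
  φ: 4′ + 23″ = 4.38333′; 0 + 4.38333/60 = 0.073056
  hemisphere S, so the sign is −
  Lon: 160 + 22/60 + 32.6/3600 = 160.375722
  E ⇒ keep positive
Point 4:
  Latitude: split at 2 digits → 73° and 13.95486′; 73 + 13.95486/60 = 73.232581
  S ⇒ negate
  Longitude: split at 3 digits → 150° and 45.3456′; 150 + 45.3456/60 = 150.755760
  hemisphere W, so the sign is −
Point 5:
  Latitude: degrees = first 2 digits = 56, minutes = 11.87155; 56 + 11.87155/60 = 56.197859
  N ⇒ keep positive
  Longitude: degrees = first 3 digits = 0, minutes = 5.063; 0 + 5.063/60 = 0.084383
  E ⇒ keep positive

1. -60.25353, 69.17596
2. 2.85061, -95.29717
3. -0.07306, 160.37572
4. -73.23258, -150.75576
5. 56.19786, 0.08438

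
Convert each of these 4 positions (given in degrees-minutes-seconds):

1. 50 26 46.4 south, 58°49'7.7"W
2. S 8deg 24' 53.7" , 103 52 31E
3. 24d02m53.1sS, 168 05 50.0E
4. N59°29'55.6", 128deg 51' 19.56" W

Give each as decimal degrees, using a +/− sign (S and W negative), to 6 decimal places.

Point 1:
  φ: 50° + 26/60 + 46.4/3600 = 50 + 0.433333 + 0.012889 = 50.4462222
  hemisphere S, so the sign is −
  Longitude: 58° + 49/60 + 7.7/3600 = 58 + 0.816667 + 0.002139 = 58.8188056
  hemisphere W, so the sign is −
Point 2:
  Latitude: 8° + 24/60 + 53.7/3600 = 8 + 0.400000 + 0.014917 = 8.4149167
  S → negative
  Lon: 52′ + 31″ = 52.51667′; 103 + 52.51667/60 = 103.8752778
  E ⇒ keep positive
Point 3:
  Lat: 2′ + 53.1″ = 2.88500′; 24 + 2.88500/60 = 24.0480833
  S ⇒ negate
  λ: 168 + 5/60 + 50/3600 = 168.0972222
  E → positive
Point 4:
  Lat: 29′ + 55.6″ = 29.92667′; 59 + 29.92667/60 = 59.4987778
  N → positive
  Lon: 128 + 51/60 + 19.56/3600 = 128.8554333
  W ⇒ negate

1. -50.446222, -58.818806
2. -8.414917, 103.875278
3. -24.048083, 168.097222
4. 59.498778, -128.855433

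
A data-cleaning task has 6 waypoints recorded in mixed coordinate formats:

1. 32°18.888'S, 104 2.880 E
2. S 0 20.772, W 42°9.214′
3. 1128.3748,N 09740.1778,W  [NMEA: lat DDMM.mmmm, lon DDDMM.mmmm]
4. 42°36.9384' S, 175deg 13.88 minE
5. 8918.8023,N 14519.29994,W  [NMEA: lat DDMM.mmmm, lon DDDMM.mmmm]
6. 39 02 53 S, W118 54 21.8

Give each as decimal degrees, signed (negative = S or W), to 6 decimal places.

Point 1:
  Latitude: 32 + 18.888/60 = 32.3148000
  S → negative
  Lon: 2.88′ = 0.048000°; total 104.0480000
  E → positive
Point 2:
  Latitude: 0 + 20.772/60 = 0.3462000
  hemisphere S, so the sign is −
  Longitude: 9.214′ = 0.153567°; total 42.1535667
  W → negative
Point 3:
  φ: degrees = first 2 digits = 11, minutes = 28.3748; 11 + 28.3748/60 = 11.4729133
  N ⇒ keep positive
  Longitude: split at 3 digits → 097° and 40.1778′; 97 + 40.1778/60 = 97.6696300
  W → negative
Point 4:
  Lat: 42 + 36.9384/60 = 42.6156400
  hemisphere S, so the sign is −
  Longitude: 175 + 13.88/60 = 175.2313333
  E → positive
Point 5:
  Lat: split at 2 digits → 89° and 18.8023′; 89 + 18.8023/60 = 89.3133717
  N ⇒ keep positive
  Longitude: degrees = first 3 digits = 145, minutes = 19.29994; 145 + 19.29994/60 = 145.3216657
  W → negative
Point 6:
  Lat: 39 + 2/60 + 53/3600 = 39.0480556
  S → negative
  λ: 118° + 54/60 + 21.8/3600 = 118 + 0.900000 + 0.006056 = 118.9060556
  W → negative

1. -32.314800, 104.048000
2. -0.346200, -42.153567
3. 11.472913, -97.669630
4. -42.615640, 175.231333
5. 89.313372, -145.321666
6. -39.048056, -118.906056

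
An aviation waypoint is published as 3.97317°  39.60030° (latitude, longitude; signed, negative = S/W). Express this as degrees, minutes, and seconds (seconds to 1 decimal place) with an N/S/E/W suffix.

3°58′23.4″ N, 39°36′1.1″ E

Lat: 0.973170° → 58.39020′; 0.39020 × 60 = 23.412″
Longitude: 0.600300° → 36.01800′; 0.01800 × 60 = 1.080″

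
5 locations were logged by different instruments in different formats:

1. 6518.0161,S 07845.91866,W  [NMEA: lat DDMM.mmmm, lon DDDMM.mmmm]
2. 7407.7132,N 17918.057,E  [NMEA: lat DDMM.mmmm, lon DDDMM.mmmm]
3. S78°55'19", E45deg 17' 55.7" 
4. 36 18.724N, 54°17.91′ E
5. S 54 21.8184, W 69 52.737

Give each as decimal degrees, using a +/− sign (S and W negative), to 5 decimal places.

Point 1:
  Latitude: degrees = first 2 digits = 65, minutes = 18.0161; 65 + 18.0161/60 = 65.300268
  S ⇒ negate
  λ: degrees = first 3 digits = 78, minutes = 45.91866; 78 + 45.91866/60 = 78.765311
  W ⇒ negate
Point 2:
  Latitude: degrees = first 2 digits = 74, minutes = 7.7132; 74 + 7.7132/60 = 74.128553
  N → positive
  Longitude: degrees = first 3 digits = 179, minutes = 18.057; 179 + 18.057/60 = 179.300950
  E → positive
Point 3:
  Latitude: 55′ + 19″ = 55.31667′; 78 + 55.31667/60 = 78.921944
  hemisphere S, so the sign is −
  Longitude: 17′ + 55.7″ = 17.92833′; 45 + 17.92833/60 = 45.298806
  E ⇒ keep positive
Point 4:
  Latitude: 18.724′ = 0.312067°; total 36.312067
  N ⇒ keep positive
  λ: 17.91′ = 0.298500°; total 54.298500
  E ⇒ keep positive
Point 5:
  Latitude: 54 + 21.8184/60 = 54.363640
  S ⇒ negate
  Longitude: 52.737′ = 0.878950°; total 69.878950
  W ⇒ negate

1. -65.30027, -78.76531
2. 74.12855, 179.30095
3. -78.92194, 45.29881
4. 36.31207, 54.29850
5. -54.36364, -69.87895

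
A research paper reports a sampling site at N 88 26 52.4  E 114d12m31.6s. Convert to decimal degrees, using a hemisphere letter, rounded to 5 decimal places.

88.44789° N, 114.20878° E

φ: 88° + 26/60 + 52.4/3600 = 88 + 0.433333 + 0.014556 = 88.447889
Longitude: 114° + 12/60 + 31.6/3600 = 114 + 0.200000 + 0.008778 = 114.208778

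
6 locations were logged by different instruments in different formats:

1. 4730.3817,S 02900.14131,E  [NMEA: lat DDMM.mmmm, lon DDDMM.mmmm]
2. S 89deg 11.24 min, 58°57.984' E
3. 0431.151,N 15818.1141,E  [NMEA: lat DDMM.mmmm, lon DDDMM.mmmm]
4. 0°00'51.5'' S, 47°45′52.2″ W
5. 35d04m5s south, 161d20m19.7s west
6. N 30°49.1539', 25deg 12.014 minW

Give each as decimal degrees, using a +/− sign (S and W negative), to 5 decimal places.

1. -47.50636, 29.00236
2. -89.18733, 58.96640
3. 4.51918, 158.30190
4. -0.01431, -47.76450
5. -35.06806, -161.33881
6. 30.81923, -25.20023

Point 1:
  Latitude: split at 2 digits → 47° and 30.3817′; 47 + 30.3817/60 = 47.506362
  hemisphere S, so the sign is −
  Lon: split at 3 digits → 029° and 0.14131′; 29 + 0.14131/60 = 29.002355
  E ⇒ keep positive
Point 2:
  Latitude: 89 + 11.24/60 = 89.187333
  S → negative
  λ: 57.984′ = 0.966400°; total 58.966400
  E → positive
Point 3:
  φ: degrees = first 2 digits = 4, minutes = 31.151; 4 + 31.151/60 = 4.519183
  N → positive
  Longitude: degrees = first 3 digits = 158, minutes = 18.1141; 158 + 18.1141/60 = 158.301902
  E ⇒ keep positive
Point 4:
  Lat: 0′ + 51.5″ = 0.85833′; 0 + 0.85833/60 = 0.014306
  hemisphere S, so the sign is −
  Lon: 47 + 45/60 + 52.2/3600 = 47.764500
  hemisphere W, so the sign is −
Point 5:
  Lat: 35° + 4/60 + 5/3600 = 35 + 0.066667 + 0.001389 = 35.068056
  S → negative
  λ: 161° + 20/60 + 19.7/3600 = 161 + 0.333333 + 0.005472 = 161.338806
  W ⇒ negate
Point 6:
  Lat: 49.1539′ = 0.819232°; total 30.819232
  N → positive
  Longitude: 25 + 12.014/60 = 25.200233
  W → negative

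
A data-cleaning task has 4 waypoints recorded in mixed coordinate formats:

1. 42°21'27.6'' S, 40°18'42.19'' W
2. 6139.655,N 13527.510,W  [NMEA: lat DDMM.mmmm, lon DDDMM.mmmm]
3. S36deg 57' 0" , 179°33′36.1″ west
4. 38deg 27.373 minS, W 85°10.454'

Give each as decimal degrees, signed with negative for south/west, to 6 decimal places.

Point 1:
  φ: 21′ + 27.6″ = 21.46000′; 42 + 21.46000/60 = 42.3576667
  S → negative
  Longitude: 18′ + 42.19″ = 18.70317′; 40 + 18.70317/60 = 40.3117194
  hemisphere W, so the sign is −
Point 2:
  φ: split at 2 digits → 61° and 39.655′; 61 + 39.655/60 = 61.6609167
  N → positive
  Lon: degrees = first 3 digits = 135, minutes = 27.51; 135 + 27.51/60 = 135.4585000
  W ⇒ negate
Point 3:
  Latitude: 36 + 57/60 + 0/3600 = 36.9500000
  S ⇒ negate
  λ: 179 + 33/60 + 36.1/3600 = 179.5600278
  hemisphere W, so the sign is −
Point 4:
  Lat: 38 + 27.373/60 = 38.4562167
  S → negative
  λ: 10.454′ = 0.174233°; total 85.1742333
  W ⇒ negate

1. -42.357667, -40.311719
2. 61.660917, -135.458500
3. -36.950000, -179.560028
4. -38.456217, -85.174233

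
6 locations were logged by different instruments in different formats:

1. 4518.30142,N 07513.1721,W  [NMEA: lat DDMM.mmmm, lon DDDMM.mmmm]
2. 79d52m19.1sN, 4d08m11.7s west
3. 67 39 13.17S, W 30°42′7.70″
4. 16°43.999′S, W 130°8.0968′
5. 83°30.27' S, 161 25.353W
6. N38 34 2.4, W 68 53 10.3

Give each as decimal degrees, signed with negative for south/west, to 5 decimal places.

1. 45.30502, -75.21954
2. 79.87197, -4.13658
3. -67.65366, -30.70214
4. -16.73332, -130.13495
5. -83.50450, -161.42255
6. 38.56733, -68.88619

Point 1:
  Lat: split at 2 digits → 45° and 18.30142′; 45 + 18.30142/60 = 45.305024
  N ⇒ keep positive
  Longitude: degrees = first 3 digits = 75, minutes = 13.1721; 75 + 13.1721/60 = 75.219535
  W ⇒ negate
Point 2:
  φ: 79 + 52/60 + 19.1/3600 = 79.871972
  N ⇒ keep positive
  λ: 8′ + 11.7″ = 8.19500′; 4 + 8.19500/60 = 4.136583
  hemisphere W, so the sign is −
Point 3:
  φ: 67 + 39/60 + 13.17/3600 = 67.653658
  S ⇒ negate
  Longitude: 30 + 42/60 + 7.7/3600 = 30.702139
  W ⇒ negate
Point 4:
  Lat: 43.999′ = 0.733317°; total 16.733317
  hemisphere S, so the sign is −
  λ: 8.0968′ = 0.134947°; total 130.134947
  W → negative
Point 5:
  φ: 30.27′ = 0.504500°; total 83.504500
  S → negative
  Lon: 25.353′ = 0.422550°; total 161.422550
  hemisphere W, so the sign is −
Point 6:
  Lat: 34′ + 2.4″ = 34.04000′; 38 + 34.04000/60 = 38.567333
  N → positive
  Longitude: 68° + 53/60 + 10.3/3600 = 68 + 0.883333 + 0.002861 = 68.886194
  hemisphere W, so the sign is −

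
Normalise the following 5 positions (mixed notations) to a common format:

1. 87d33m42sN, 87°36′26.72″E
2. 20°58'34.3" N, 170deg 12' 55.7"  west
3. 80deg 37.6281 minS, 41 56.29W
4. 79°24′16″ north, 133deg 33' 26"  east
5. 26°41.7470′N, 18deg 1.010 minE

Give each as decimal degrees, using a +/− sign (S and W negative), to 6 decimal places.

Point 1:
  Latitude: 87 + 33/60 + 42/3600 = 87.5616667
  N → positive
  λ: 87° + 36/60 + 26.72/3600 = 87 + 0.600000 + 0.007422 = 87.6074222
  E ⇒ keep positive
Point 2:
  Lat: 20° + 58/60 + 34.3/3600 = 20 + 0.966667 + 0.009528 = 20.9761944
  N ⇒ keep positive
  λ: 12′ + 55.7″ = 12.92833′; 170 + 12.92833/60 = 170.2154722
  hemisphere W, so the sign is −
Point 3:
  φ: 80 + 37.6281/60 = 80.6271350
  S → negative
  Longitude: 41 + 56.29/60 = 41.9381667
  hemisphere W, so the sign is −
Point 4:
  φ: 79° + 24/60 + 16/3600 = 79 + 0.400000 + 0.004444 = 79.4044444
  N ⇒ keep positive
  λ: 133° + 33/60 + 26/3600 = 133 + 0.550000 + 0.007222 = 133.5572222
  E → positive
Point 5:
  Lat: 26 + 41.747/60 = 26.6957833
  N ⇒ keep positive
  Lon: 1.01′ = 0.016833°; total 18.0168333
  E → positive

1. 87.561667, 87.607422
2. 20.976194, -170.215472
3. -80.627135, -41.938167
4. 79.404444, 133.557222
5. 26.695783, 18.016833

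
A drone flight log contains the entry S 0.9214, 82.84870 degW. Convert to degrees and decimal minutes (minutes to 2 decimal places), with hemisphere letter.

0° 55.28′ S, 82° 50.92′ W

φ: 0° + 0.921400 × 60 = 0° 55.2840′
Lon: 82° + 0.848700 × 60 = 82° 50.9220′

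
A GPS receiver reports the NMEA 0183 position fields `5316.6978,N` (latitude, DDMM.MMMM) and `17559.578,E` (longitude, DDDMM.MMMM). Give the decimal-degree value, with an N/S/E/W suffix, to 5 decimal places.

53.27830° N, 175.99297° E

φ: degrees = first 2 digits = 53, minutes = 16.6978; 53 + 16.6978/60 = 53.278297
Longitude: degrees = first 3 digits = 175, minutes = 59.578; 175 + 59.578/60 = 175.992967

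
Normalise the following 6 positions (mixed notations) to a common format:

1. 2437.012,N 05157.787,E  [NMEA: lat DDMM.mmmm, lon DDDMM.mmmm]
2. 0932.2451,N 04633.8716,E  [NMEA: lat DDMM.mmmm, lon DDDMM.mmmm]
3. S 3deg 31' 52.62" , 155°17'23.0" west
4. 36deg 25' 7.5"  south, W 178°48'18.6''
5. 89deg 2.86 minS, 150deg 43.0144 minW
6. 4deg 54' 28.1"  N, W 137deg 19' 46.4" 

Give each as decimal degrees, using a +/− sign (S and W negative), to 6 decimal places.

Point 1:
  Latitude: degrees = first 2 digits = 24, minutes = 37.012; 24 + 37.012/60 = 24.6168667
  N ⇒ keep positive
  Longitude: split at 3 digits → 051° and 57.787′; 51 + 57.787/60 = 51.9631167
  E → positive
Point 2:
  Lat: degrees = first 2 digits = 9, minutes = 32.2451; 9 + 32.2451/60 = 9.5374183
  N ⇒ keep positive
  λ: degrees = first 3 digits = 46, minutes = 33.8716; 46 + 33.8716/60 = 46.5645267
  E → positive
Point 3:
  φ: 3° + 31/60 + 52.62/3600 = 3 + 0.516667 + 0.014617 = 3.5312833
  S → negative
  Lon: 155° + 17/60 + 23/3600 = 155 + 0.283333 + 0.006389 = 155.2897222
  W ⇒ negate
Point 4:
  Latitude: 25′ + 7.5″ = 25.12500′; 36 + 25.12500/60 = 36.4187500
  S ⇒ negate
  Longitude: 178 + 48/60 + 18.6/3600 = 178.8051667
  W ⇒ negate
Point 5:
  φ: 89 + 2.86/60 = 89.0476667
  hemisphere S, so the sign is −
  λ: 150 + 43.0144/60 = 150.7169067
  W ⇒ negate
Point 6:
  Latitude: 4 + 54/60 + 28.1/3600 = 4.9078056
  N → positive
  Lon: 137 + 19/60 + 46.4/3600 = 137.3295556
  W → negative

1. 24.616867, 51.963117
2. 9.537418, 46.564527
3. -3.531283, -155.289722
4. -36.418750, -178.805167
5. -89.047667, -150.716907
6. 4.907806, -137.329556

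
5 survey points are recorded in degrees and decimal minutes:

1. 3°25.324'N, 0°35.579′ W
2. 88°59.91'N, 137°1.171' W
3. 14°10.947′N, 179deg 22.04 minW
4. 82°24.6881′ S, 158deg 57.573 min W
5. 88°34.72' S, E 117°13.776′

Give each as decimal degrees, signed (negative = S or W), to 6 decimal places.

Point 1:
  φ: 25.324′ = 0.422067°; total 3.4220667
  N ⇒ keep positive
  Lon: 35.579′ = 0.592983°; total 0.5929833
  W → negative
Point 2:
  Lat: 59.91′ = 0.998500°; total 88.9985000
  N ⇒ keep positive
  λ: 1.171′ = 0.019517°; total 137.0195167
  W ⇒ negate
Point 3:
  Lat: 10.947′ = 0.182450°; total 14.1824500
  N → positive
  Lon: 22.04′ = 0.367333°; total 179.3673333
  hemisphere W, so the sign is −
Point 4:
  Lat: 24.6881′ = 0.411468°; total 82.4114683
  S ⇒ negate
  Lon: 158 + 57.573/60 = 158.9595500
  W → negative
Point 5:
  Latitude: 34.72′ = 0.578667°; total 88.5786667
  hemisphere S, so the sign is −
  Lon: 117 + 13.776/60 = 117.2296000
  E ⇒ keep positive

1. 3.422067, -0.592983
2. 88.998500, -137.019517
3. 14.182450, -179.367333
4. -82.411468, -158.959550
5. -88.578667, 117.229600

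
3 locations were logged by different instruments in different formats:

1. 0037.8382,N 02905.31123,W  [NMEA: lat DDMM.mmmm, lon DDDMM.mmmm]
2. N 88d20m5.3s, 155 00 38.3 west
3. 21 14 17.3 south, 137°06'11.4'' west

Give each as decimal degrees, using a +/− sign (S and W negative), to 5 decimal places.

Point 1:
  Lat: degrees = first 2 digits = 0, minutes = 37.8382; 0 + 37.8382/60 = 0.630637
  N → positive
  Lon: degrees = first 3 digits = 29, minutes = 5.31123; 29 + 5.31123/60 = 29.088521
  W → negative
Point 2:
  Lat: 88 + 20/60 + 5.3/3600 = 88.334806
  N → positive
  λ: 0′ + 38.3″ = 0.63833′; 155 + 0.63833/60 = 155.010639
  W ⇒ negate
Point 3:
  Latitude: 14′ + 17.3″ = 14.28833′; 21 + 14.28833/60 = 21.238139
  hemisphere S, so the sign is −
  Longitude: 137 + 6/60 + 11.4/3600 = 137.103167
  hemisphere W, so the sign is −

1. 0.63064, -29.08852
2. 88.33481, -155.01064
3. -21.23814, -137.10317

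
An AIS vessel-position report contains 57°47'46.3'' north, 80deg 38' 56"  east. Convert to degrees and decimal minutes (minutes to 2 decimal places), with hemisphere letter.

57° 47.77′ N, 80° 38.93′ E

φ: seconds/60 = 0.77167; minutes = 47 + 0.77167 = 47.7717
Longitude: 38 + 56/60 = 38.9333′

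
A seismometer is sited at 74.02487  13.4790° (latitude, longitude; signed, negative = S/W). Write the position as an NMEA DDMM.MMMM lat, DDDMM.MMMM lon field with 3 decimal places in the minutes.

Lat: minutes = (74.024870 − 74) × 60 = 1.49220
λ: 13° + 0.479000 × 60 = 13° 28.74000′

7401.492,N / 01328.740,E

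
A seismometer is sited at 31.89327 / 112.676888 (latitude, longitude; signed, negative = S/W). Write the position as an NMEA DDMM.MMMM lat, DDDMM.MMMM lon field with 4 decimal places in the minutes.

Lat: minutes = (31.893270 − 31) × 60 = 53.596200
Longitude: minutes = (112.676888 − 112) × 60 = 40.613280

3153.5962,N / 11240.6133,E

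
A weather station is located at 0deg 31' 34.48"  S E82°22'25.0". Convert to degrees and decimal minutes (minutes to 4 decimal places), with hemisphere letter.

φ: seconds/60 = 0.57467; minutes = 31 + 0.57467 = 31.574667
Longitude: seconds/60 = 0.41667; minutes = 22 + 0.41667 = 22.416667

0° 31.5747′ S, 82° 22.4167′ E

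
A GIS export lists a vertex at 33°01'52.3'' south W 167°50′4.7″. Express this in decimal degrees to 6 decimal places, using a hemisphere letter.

φ: 1′ + 52.3″ = 1.87167′; 33 + 1.87167/60 = 33.0311944
λ: 167° + 50/60 + 4.7/3600 = 167 + 0.833333 + 0.001306 = 167.8346389

33.031194° S, 167.834639° W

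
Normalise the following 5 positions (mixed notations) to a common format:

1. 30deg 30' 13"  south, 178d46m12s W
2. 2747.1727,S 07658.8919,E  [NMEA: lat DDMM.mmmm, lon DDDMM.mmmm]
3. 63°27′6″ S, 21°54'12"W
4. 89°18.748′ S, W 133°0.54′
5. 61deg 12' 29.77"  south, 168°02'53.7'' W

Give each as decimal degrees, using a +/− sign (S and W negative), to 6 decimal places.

1. -30.503611, -178.770000
2. -27.786212, 76.981532
3. -63.451667, -21.903333
4. -89.312467, -133.009000
5. -61.208269, -168.048250

Point 1:
  φ: 30′ + 13″ = 30.21667′; 30 + 30.21667/60 = 30.5036111
  hemisphere S, so the sign is −
  λ: 178° + 46/60 + 12/3600 = 178 + 0.766667 + 0.003333 = 178.7700000
  W → negative
Point 2:
  Latitude: split at 2 digits → 27° and 47.1727′; 27 + 47.1727/60 = 27.7862117
  S ⇒ negate
  Longitude: split at 3 digits → 076° and 58.8919′; 76 + 58.8919/60 = 76.9815317
  E ⇒ keep positive
Point 3:
  Latitude: 63 + 27/60 + 6/3600 = 63.4516667
  S → negative
  Longitude: 54′ + 12″ = 54.20000′; 21 + 54.20000/60 = 21.9033333
  hemisphere W, so the sign is −
Point 4:
  φ: 89 + 18.748/60 = 89.3124667
  hemisphere S, so the sign is −
  Lon: 0.54′ = 0.009000°; total 133.0090000
  hemisphere W, so the sign is −
Point 5:
  Lat: 61° + 12/60 + 29.77/3600 = 61 + 0.200000 + 0.008269 = 61.2082694
  S → negative
  Lon: 168° + 2/60 + 53.7/3600 = 168 + 0.033333 + 0.014917 = 168.0482500
  W → negative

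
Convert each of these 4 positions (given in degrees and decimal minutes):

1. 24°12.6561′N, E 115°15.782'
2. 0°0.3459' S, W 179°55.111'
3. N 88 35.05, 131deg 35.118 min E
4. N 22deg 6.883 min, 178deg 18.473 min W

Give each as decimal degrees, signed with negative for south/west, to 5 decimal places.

Point 1:
  φ: 24 + 12.6561/60 = 24.210935
  N ⇒ keep positive
  λ: 15.782′ = 0.263033°; total 115.263033
  E → positive
Point 2:
  Lat: 0 + 0.3459/60 = 0.005765
  S → negative
  Longitude: 55.111′ = 0.918517°; total 179.918517
  hemisphere W, so the sign is −
Point 3:
  φ: 35.05′ = 0.584167°; total 88.584167
  N ⇒ keep positive
  Lon: 131 + 35.118/60 = 131.585300
  E ⇒ keep positive
Point 4:
  Lat: 22 + 6.883/60 = 22.114717
  N ⇒ keep positive
  Longitude: 178 + 18.473/60 = 178.307883
  W ⇒ negate

1. 24.21094, 115.26303
2. -0.00577, -179.91852
3. 88.58417, 131.58530
4. 22.11472, -178.30788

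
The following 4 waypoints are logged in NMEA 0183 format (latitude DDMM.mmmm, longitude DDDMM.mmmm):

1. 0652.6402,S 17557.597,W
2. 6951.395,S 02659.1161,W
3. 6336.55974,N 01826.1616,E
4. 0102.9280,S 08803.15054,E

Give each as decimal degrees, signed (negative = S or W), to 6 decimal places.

1. -6.877337, -175.959950
2. -69.856583, -26.985268
3. 63.609329, 18.436027
4. -1.048800, 88.052509

Point 1:
  Lat: split at 2 digits → 06° and 52.6402′; 6 + 52.6402/60 = 6.8773367
  hemisphere S, so the sign is −
  Lon: split at 3 digits → 175° and 57.597′; 175 + 57.597/60 = 175.9599500
  W ⇒ negate
Point 2:
  Lat: degrees = first 2 digits = 69, minutes = 51.395; 69 + 51.395/60 = 69.8565833
  S ⇒ negate
  Lon: degrees = first 3 digits = 26, minutes = 59.1161; 26 + 59.1161/60 = 26.9852683
  W → negative
Point 3:
  Lat: degrees = first 2 digits = 63, minutes = 36.55974; 63 + 36.55974/60 = 63.6093290
  N ⇒ keep positive
  Lon: degrees = first 3 digits = 18, minutes = 26.1616; 18 + 26.1616/60 = 18.4360267
  E → positive
Point 4:
  Latitude: split at 2 digits → 01° and 2.928′; 1 + 2.928/60 = 1.0488000
  hemisphere S, so the sign is −
  Lon: degrees = first 3 digits = 88, minutes = 3.15054; 88 + 3.15054/60 = 88.0525090
  E ⇒ keep positive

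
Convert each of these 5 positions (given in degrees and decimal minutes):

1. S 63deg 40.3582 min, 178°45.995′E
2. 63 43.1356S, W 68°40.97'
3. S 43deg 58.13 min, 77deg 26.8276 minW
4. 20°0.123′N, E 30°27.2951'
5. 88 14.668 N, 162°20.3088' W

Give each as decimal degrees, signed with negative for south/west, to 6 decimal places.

Point 1:
  Lat: 63 + 40.3582/60 = 63.6726367
  S → negative
  λ: 178 + 45.995/60 = 178.7665833
  E → positive
Point 2:
  φ: 43.1356′ = 0.718927°; total 63.7189267
  hemisphere S, so the sign is −
  Longitude: 68 + 40.97/60 = 68.6828333
  W → negative
Point 3:
  φ: 58.13′ = 0.968833°; total 43.9688333
  S → negative
  Lon: 77 + 26.8276/60 = 77.4471267
  hemisphere W, so the sign is −
Point 4:
  Lat: 20 + 0.123/60 = 20.0020500
  N → positive
  Longitude: 27.2951′ = 0.454918°; total 30.4549183
  E → positive
Point 5:
  Lat: 88 + 14.668/60 = 88.2444667
  N → positive
  Longitude: 162 + 20.3088/60 = 162.3384800
  W → negative

1. -63.672637, 178.766583
2. -63.718927, -68.682833
3. -43.968833, -77.447127
4. 20.002050, 30.454918
5. 88.244467, -162.338480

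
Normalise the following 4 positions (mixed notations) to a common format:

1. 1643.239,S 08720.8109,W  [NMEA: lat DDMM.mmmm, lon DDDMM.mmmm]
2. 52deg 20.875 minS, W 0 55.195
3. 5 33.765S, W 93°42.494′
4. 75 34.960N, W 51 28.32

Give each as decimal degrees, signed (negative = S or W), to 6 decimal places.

Point 1:
  Latitude: degrees = first 2 digits = 16, minutes = 43.239; 16 + 43.239/60 = 16.7206500
  S → negative
  Lon: degrees = first 3 digits = 87, minutes = 20.8109; 87 + 20.8109/60 = 87.3468483
  W → negative
Point 2:
  Latitude: 20.875′ = 0.347917°; total 52.3479167
  hemisphere S, so the sign is −
  λ: 55.195′ = 0.919917°; total 0.9199167
  W → negative
Point 3:
  φ: 5 + 33.765/60 = 5.5627500
  S ⇒ negate
  λ: 93 + 42.494/60 = 93.7082333
  hemisphere W, so the sign is −
Point 4:
  φ: 75 + 34.96/60 = 75.5826667
  N → positive
  λ: 51 + 28.32/60 = 51.4720000
  W ⇒ negate

1. -16.720650, -87.346848
2. -52.347917, -0.919917
3. -5.562750, -93.708233
4. 75.582667, -51.472000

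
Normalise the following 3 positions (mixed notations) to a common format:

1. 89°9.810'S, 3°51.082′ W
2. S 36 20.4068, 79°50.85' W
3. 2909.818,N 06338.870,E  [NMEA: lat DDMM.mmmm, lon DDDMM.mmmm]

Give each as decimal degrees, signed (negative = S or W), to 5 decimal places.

1. -89.16350, -3.85137
2. -36.34011, -79.84750
3. 29.16363, 63.64783

Point 1:
  Lat: 9.81′ = 0.163500°; total 89.163500
  hemisphere S, so the sign is −
  λ: 3 + 51.082/60 = 3.851367
  hemisphere W, so the sign is −
Point 2:
  φ: 20.4068′ = 0.340113°; total 36.340113
  hemisphere S, so the sign is −
  Lon: 79 + 50.85/60 = 79.847500
  hemisphere W, so the sign is −
Point 3:
  φ: split at 2 digits → 29° and 9.818′; 29 + 9.818/60 = 29.163633
  N → positive
  λ: degrees = first 3 digits = 63, minutes = 38.87; 63 + 38.87/60 = 63.647833
  E → positive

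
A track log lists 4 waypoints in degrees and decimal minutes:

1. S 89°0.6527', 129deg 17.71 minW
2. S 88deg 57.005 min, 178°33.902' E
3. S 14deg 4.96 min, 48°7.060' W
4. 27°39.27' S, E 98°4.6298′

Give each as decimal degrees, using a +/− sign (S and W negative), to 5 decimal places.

1. -89.01088, -129.29517
2. -88.95008, 178.56503
3. -14.08267, -48.11767
4. -27.65450, 98.07716

Point 1:
  φ: 89 + 0.6527/60 = 89.010878
  hemisphere S, so the sign is −
  λ: 129 + 17.71/60 = 129.295167
  hemisphere W, so the sign is −
Point 2:
  Lat: 57.005′ = 0.950083°; total 88.950083
  S → negative
  Longitude: 178 + 33.902/60 = 178.565033
  E ⇒ keep positive
Point 3:
  φ: 14 + 4.96/60 = 14.082667
  hemisphere S, so the sign is −
  λ: 7.06′ = 0.117667°; total 48.117667
  hemisphere W, so the sign is −
Point 4:
  Latitude: 27 + 39.27/60 = 27.654500
  S ⇒ negate
  λ: 4.6298′ = 0.077163°; total 98.077163
  E ⇒ keep positive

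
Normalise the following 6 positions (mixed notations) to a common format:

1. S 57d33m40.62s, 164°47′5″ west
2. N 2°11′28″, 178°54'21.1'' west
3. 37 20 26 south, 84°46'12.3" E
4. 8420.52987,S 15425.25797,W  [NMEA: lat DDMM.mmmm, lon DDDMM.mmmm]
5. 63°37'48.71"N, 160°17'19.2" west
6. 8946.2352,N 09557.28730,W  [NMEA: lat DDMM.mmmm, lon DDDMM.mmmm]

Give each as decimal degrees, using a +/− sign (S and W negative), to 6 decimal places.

1. -57.561283, -164.784722
2. 2.191111, -178.905861
3. -37.340556, 84.770083
4. -84.342165, -154.420966
5. 63.630197, -160.288667
6. 89.770587, -95.954788

Point 1:
  φ: 57 + 33/60 + 40.62/3600 = 57.5612833
  S → negative
  Lon: 47′ + 5″ = 47.08333′; 164 + 47.08333/60 = 164.7847222
  W → negative
Point 2:
  Latitude: 11′ + 28″ = 11.46667′; 2 + 11.46667/60 = 2.1911111
  N → positive
  Longitude: 178 + 54/60 + 21.1/3600 = 178.9058611
  W ⇒ negate
Point 3:
  Lat: 20′ + 26″ = 20.43333′; 37 + 20.43333/60 = 37.3405556
  S ⇒ negate
  Longitude: 84 + 46/60 + 12.3/3600 = 84.7700833
  E → positive
Point 4:
  φ: degrees = first 2 digits = 84, minutes = 20.52987; 84 + 20.52987/60 = 84.3421645
  S → negative
  Lon: split at 3 digits → 154° and 25.25797′; 154 + 25.25797/60 = 154.4209662
  hemisphere W, so the sign is −
Point 5:
  φ: 63 + 37/60 + 48.71/3600 = 63.6301972
  N → positive
  λ: 160 + 17/60 + 19.2/3600 = 160.2886667
  W → negative
Point 6:
  Lat: split at 2 digits → 89° and 46.2352′; 89 + 46.2352/60 = 89.7705867
  N ⇒ keep positive
  λ: degrees = first 3 digits = 95, minutes = 57.2873; 95 + 57.2873/60 = 95.9547883
  W ⇒ negate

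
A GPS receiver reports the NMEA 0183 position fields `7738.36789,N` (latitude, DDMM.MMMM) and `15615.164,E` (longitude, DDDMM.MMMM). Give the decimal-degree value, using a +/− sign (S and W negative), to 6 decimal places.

77.639465, 156.252733

Lat: split at 2 digits → 77° and 38.36789′; 77 + 38.36789/60 = 77.6394648
N → positive
λ: split at 3 digits → 156° and 15.164′; 156 + 15.164/60 = 156.2527333
E → positive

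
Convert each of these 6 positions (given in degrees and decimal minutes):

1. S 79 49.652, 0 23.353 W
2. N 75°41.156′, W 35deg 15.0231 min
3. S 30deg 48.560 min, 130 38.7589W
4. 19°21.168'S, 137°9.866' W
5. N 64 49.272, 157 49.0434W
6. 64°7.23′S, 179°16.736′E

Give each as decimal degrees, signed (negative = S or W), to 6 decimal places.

Point 1:
  φ: 49.652′ = 0.827533°; total 79.8275333
  S → negative
  λ: 0 + 23.353/60 = 0.3892167
  hemisphere W, so the sign is −
Point 2:
  Latitude: 75 + 41.156/60 = 75.6859333
  N → positive
  Longitude: 15.0231′ = 0.250385°; total 35.2503850
  W → negative
Point 3:
  Lat: 48.56′ = 0.809333°; total 30.8093333
  S → negative
  Longitude: 38.7589′ = 0.645982°; total 130.6459817
  W ⇒ negate
Point 4:
  φ: 19 + 21.168/60 = 19.3528000
  S ⇒ negate
  Longitude: 9.866′ = 0.164433°; total 137.1644333
  W ⇒ negate
Point 5:
  Latitude: 49.272′ = 0.821200°; total 64.8212000
  N → positive
  Longitude: 49.0434′ = 0.817390°; total 157.8173900
  hemisphere W, so the sign is −
Point 6:
  Latitude: 64 + 7.23/60 = 64.1205000
  S ⇒ negate
  Lon: 16.736′ = 0.278933°; total 179.2789333
  E → positive

1. -79.827533, -0.389217
2. 75.685933, -35.250385
3. -30.809333, -130.645982
4. -19.352800, -137.164433
5. 64.821200, -157.817390
6. -64.120500, 179.278933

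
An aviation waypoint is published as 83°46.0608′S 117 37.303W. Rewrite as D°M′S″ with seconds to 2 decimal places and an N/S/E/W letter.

Lat: fractional minutes 0.06080 × 60 = 3.6480″
λ: fractional minutes 0.30300 × 60 = 18.1800″

83°46′3.65″ S, 117°37′18.18″ W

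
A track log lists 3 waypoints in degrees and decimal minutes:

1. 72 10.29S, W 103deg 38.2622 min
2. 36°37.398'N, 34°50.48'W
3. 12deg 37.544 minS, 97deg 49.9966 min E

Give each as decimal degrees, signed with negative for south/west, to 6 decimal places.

Point 1:
  Lat: 72 + 10.29/60 = 72.1715000
  hemisphere S, so the sign is −
  λ: 103 + 38.2622/60 = 103.6377033
  W → negative
Point 2:
  Latitude: 37.398′ = 0.623300°; total 36.6233000
  N ⇒ keep positive
  λ: 34 + 50.48/60 = 34.8413333
  hemisphere W, so the sign is −
Point 3:
  φ: 37.544′ = 0.625733°; total 12.6257333
  S → negative
  Lon: 97 + 49.9966/60 = 97.8332767
  E → positive

1. -72.171500, -103.637703
2. 36.623300, -34.841333
3. -12.625733, 97.833277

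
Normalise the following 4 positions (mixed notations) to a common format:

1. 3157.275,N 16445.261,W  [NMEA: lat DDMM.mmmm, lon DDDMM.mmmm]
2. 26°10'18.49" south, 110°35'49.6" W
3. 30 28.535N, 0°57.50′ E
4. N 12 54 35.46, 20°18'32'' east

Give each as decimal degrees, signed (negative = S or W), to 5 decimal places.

Point 1:
  Latitude: split at 2 digits → 31° and 57.275′; 31 + 57.275/60 = 31.954583
  N → positive
  Longitude: split at 3 digits → 164° and 45.261′; 164 + 45.261/60 = 164.754350
  W ⇒ negate
Point 2:
  φ: 26 + 10/60 + 18.49/3600 = 26.171803
  S ⇒ negate
  Lon: 110 + 35/60 + 49.6/3600 = 110.597111
  W → negative
Point 3:
  φ: 30 + 28.535/60 = 30.475583
  N ⇒ keep positive
  Lon: 57.5′ = 0.958333°; total 0.958333
  E ⇒ keep positive
Point 4:
  φ: 12° + 54/60 + 35.46/3600 = 12 + 0.900000 + 0.009850 = 12.909850
  N → positive
  Lon: 20° + 18/60 + 32/3600 = 20 + 0.300000 + 0.008889 = 20.308889
  E ⇒ keep positive

1. 31.95458, -164.75435
2. -26.17180, -110.59711
3. 30.47558, 0.95833
4. 12.90985, 20.30889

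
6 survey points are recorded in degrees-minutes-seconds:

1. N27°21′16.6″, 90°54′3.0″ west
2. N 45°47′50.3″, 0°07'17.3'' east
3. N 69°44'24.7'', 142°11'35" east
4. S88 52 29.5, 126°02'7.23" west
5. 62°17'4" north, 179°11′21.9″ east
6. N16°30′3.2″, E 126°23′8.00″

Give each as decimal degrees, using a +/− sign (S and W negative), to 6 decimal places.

Point 1:
  φ: 27 + 21/60 + 16.6/3600 = 27.3546111
  N ⇒ keep positive
  Lon: 90 + 54/60 + 3/3600 = 90.9008333
  W → negative
Point 2:
  Lat: 45 + 47/60 + 50.3/3600 = 45.7973056
  N → positive
  Lon: 7′ + 17.3″ = 7.28833′; 0 + 7.28833/60 = 0.1214722
  E → positive
Point 3:
  Latitude: 69 + 44/60 + 24.7/3600 = 69.7401944
  N ⇒ keep positive
  λ: 11′ + 35″ = 11.58333′; 142 + 11.58333/60 = 142.1930556
  E → positive
Point 4:
  Lat: 52′ + 29.5″ = 52.49167′; 88 + 52.49167/60 = 88.8748611
  S ⇒ negate
  Longitude: 126° + 2/60 + 7.23/3600 = 126 + 0.033333 + 0.002008 = 126.0353417
  W → negative
Point 5:
  Lat: 17′ + 4″ = 17.06667′; 62 + 17.06667/60 = 62.2844444
  N ⇒ keep positive
  λ: 11′ + 21.9″ = 11.36500′; 179 + 11.36500/60 = 179.1894167
  E ⇒ keep positive
Point 6:
  Latitude: 16° + 30/60 + 3.2/3600 = 16 + 0.500000 + 0.000889 = 16.5008889
  N ⇒ keep positive
  Longitude: 126 + 23/60 + 8/3600 = 126.3855556
  E → positive

1. 27.354611, -90.900833
2. 45.797306, 0.121472
3. 69.740194, 142.193056
4. -88.874861, -126.035342
5. 62.284444, 179.189417
6. 16.500889, 126.385556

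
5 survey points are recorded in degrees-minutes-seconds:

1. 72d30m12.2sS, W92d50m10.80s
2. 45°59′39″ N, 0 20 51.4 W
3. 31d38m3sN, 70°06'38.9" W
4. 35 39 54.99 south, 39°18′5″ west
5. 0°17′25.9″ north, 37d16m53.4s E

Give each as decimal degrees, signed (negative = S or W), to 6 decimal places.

1. -72.503389, -92.836333
2. 45.994167, -0.347611
3. 31.634167, -70.110806
4. -35.665275, -39.301389
5. 0.290528, 37.281500

Point 1:
  Lat: 72 + 30/60 + 12.2/3600 = 72.5033889
  S → negative
  Longitude: 92° + 50/60 + 10.8/3600 = 92 + 0.833333 + 0.003000 = 92.8363333
  W ⇒ negate
Point 2:
  Lat: 59′ + 39″ = 59.65000′; 45 + 59.65000/60 = 45.9941667
  N → positive
  Longitude: 0° + 20/60 + 51.4/3600 = 0 + 0.333333 + 0.014278 = 0.3476111
  hemisphere W, so the sign is −
Point 3:
  Lat: 38′ + 3″ = 38.05000′; 31 + 38.05000/60 = 31.6341667
  N ⇒ keep positive
  Lon: 70° + 6/60 + 38.9/3600 = 70 + 0.100000 + 0.010806 = 70.1108056
  W → negative
Point 4:
  Latitude: 35 + 39/60 + 54.99/3600 = 35.6652750
  S ⇒ negate
  λ: 39° + 18/60 + 5/3600 = 39 + 0.300000 + 0.001389 = 39.3013889
  hemisphere W, so the sign is −
Point 5:
  Latitude: 0° + 17/60 + 25.9/3600 = 0 + 0.283333 + 0.007194 = 0.2905278
  N → positive
  Longitude: 37 + 16/60 + 53.4/3600 = 37.2815000
  E ⇒ keep positive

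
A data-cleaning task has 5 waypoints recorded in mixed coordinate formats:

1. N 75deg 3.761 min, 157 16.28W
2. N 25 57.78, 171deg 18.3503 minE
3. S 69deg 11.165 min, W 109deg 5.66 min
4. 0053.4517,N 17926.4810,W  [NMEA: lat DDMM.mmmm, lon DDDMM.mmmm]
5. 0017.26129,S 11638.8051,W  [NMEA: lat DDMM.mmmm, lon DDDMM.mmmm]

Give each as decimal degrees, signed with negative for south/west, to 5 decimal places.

1. 75.06268, -157.27133
2. 25.96300, 171.30584
3. -69.18608, -109.09433
4. 0.89086, -179.44135
5. -0.28769, -116.64675

Point 1:
  Latitude: 75 + 3.761/60 = 75.062683
  N → positive
  Longitude: 157 + 16.28/60 = 157.271333
  W ⇒ negate
Point 2:
  φ: 57.78′ = 0.963000°; total 25.963000
  N ⇒ keep positive
  Lon: 171 + 18.3503/60 = 171.305838
  E → positive
Point 3:
  Latitude: 11.165′ = 0.186083°; total 69.186083
  hemisphere S, so the sign is −
  λ: 5.66′ = 0.094333°; total 109.094333
  W → negative
Point 4:
  Latitude: split at 2 digits → 00° and 53.4517′; 0 + 53.4517/60 = 0.890862
  N → positive
  Longitude: split at 3 digits → 179° and 26.481′; 179 + 26.481/60 = 179.441350
  W → negative
Point 5:
  φ: split at 2 digits → 00° and 17.26129′; 0 + 17.26129/60 = 0.287688
  hemisphere S, so the sign is −
  λ: degrees = first 3 digits = 116, minutes = 38.8051; 116 + 38.8051/60 = 116.646752
  W ⇒ negate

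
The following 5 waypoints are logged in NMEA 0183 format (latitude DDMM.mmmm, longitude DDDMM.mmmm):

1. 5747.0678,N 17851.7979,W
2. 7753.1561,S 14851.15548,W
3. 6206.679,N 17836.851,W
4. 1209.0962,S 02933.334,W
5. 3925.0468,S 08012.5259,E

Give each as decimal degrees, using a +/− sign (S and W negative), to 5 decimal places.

Point 1:
  Latitude: split at 2 digits → 57° and 47.0678′; 57 + 47.0678/60 = 57.784463
  N ⇒ keep positive
  Lon: degrees = first 3 digits = 178, minutes = 51.7979; 178 + 51.7979/60 = 178.863298
  W ⇒ negate
Point 2:
  Latitude: split at 2 digits → 77° and 53.1561′; 77 + 53.1561/60 = 77.885935
  S ⇒ negate
  Longitude: split at 3 digits → 148° and 51.15548′; 148 + 51.15548/60 = 148.852591
  W ⇒ negate
Point 3:
  Lat: split at 2 digits → 62° and 6.679′; 62 + 6.679/60 = 62.111317
  N → positive
  λ: split at 3 digits → 178° and 36.851′; 178 + 36.851/60 = 178.614183
  hemisphere W, so the sign is −
Point 4:
  Lat: split at 2 digits → 12° and 9.0962′; 12 + 9.0962/60 = 12.151603
  hemisphere S, so the sign is −
  Longitude: split at 3 digits → 029° and 33.334′; 29 + 33.334/60 = 29.555567
  W ⇒ negate
Point 5:
  Latitude: split at 2 digits → 39° and 25.0468′; 39 + 25.0468/60 = 39.417447
  S → negative
  Longitude: degrees = first 3 digits = 80, minutes = 12.5259; 80 + 12.5259/60 = 80.208765
  E → positive

1. 57.78446, -178.86330
2. -77.88594, -148.85259
3. 62.11132, -178.61418
4. -12.15160, -29.55557
5. -39.41745, 80.20877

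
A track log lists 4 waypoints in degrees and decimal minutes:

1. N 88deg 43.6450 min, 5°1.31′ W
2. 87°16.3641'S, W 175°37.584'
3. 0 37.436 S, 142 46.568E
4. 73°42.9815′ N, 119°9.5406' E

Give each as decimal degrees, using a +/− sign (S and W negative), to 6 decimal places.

1. 88.727417, -5.021833
2. -87.272735, -175.626400
3. -0.623933, 142.776133
4. 73.716358, 119.159010

Point 1:
  Lat: 88 + 43.645/60 = 88.7274167
  N → positive
  Lon: 5 + 1.31/60 = 5.0218333
  hemisphere W, so the sign is −
Point 2:
  Latitude: 87 + 16.3641/60 = 87.2727350
  S → negative
  λ: 175 + 37.584/60 = 175.6264000
  W → negative
Point 3:
  φ: 0 + 37.436/60 = 0.6239333
  S → negative
  Longitude: 142 + 46.568/60 = 142.7761333
  E ⇒ keep positive
Point 4:
  Latitude: 42.9815′ = 0.716358°; total 73.7163583
  N → positive
  λ: 119 + 9.5406/60 = 119.1590100
  E ⇒ keep positive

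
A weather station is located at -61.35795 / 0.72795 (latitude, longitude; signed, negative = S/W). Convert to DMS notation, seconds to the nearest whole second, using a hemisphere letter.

Latitude is negative → S; |value| = 61.357950
φ: 0.357950° → 21.47700′; 0.47700 × 60 = 28.62″
Longitude: whole degrees 0; 43.67700′ → 43′ and 40.62″

61°21′29″ S, 0°43′41″ E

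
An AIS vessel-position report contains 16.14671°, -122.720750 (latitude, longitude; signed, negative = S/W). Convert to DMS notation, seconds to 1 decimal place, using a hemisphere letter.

16°08′48.2″ N, 122°43′14.7″ W

Lat: 0.146710° → 8.80260′; 0.80260 × 60 = 48.156″
Longitude is negative → W; |value| = 122.720750
Lon: whole degrees 122; 43.24500′ → 43′ and 14.700″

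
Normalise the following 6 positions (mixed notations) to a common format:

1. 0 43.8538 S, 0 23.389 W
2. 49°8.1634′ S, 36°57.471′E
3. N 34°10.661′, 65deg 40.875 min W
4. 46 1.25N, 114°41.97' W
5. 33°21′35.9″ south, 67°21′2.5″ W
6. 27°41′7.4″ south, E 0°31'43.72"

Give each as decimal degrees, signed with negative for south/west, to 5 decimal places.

Point 1:
  Lat: 0 + 43.8538/60 = 0.730897
  S → negative
  λ: 23.389′ = 0.389817°; total 0.389817
  W ⇒ negate
Point 2:
  φ: 49 + 8.1634/60 = 49.136057
  hemisphere S, so the sign is −
  λ: 57.471′ = 0.957850°; total 36.957850
  E ⇒ keep positive
Point 3:
  Latitude: 34 + 10.661/60 = 34.177683
  N → positive
  λ: 65 + 40.875/60 = 65.681250
  hemisphere W, so the sign is −
Point 4:
  Latitude: 1.25′ = 0.020833°; total 46.020833
  N ⇒ keep positive
  Longitude: 114 + 41.97/60 = 114.699500
  W ⇒ negate
Point 5:
  φ: 33° + 21/60 + 35.9/3600 = 33 + 0.350000 + 0.009972 = 33.359972
  S → negative
  Longitude: 67° + 21/60 + 2.5/3600 = 67 + 0.350000 + 0.000694 = 67.350694
  W → negative
Point 6:
  Latitude: 27 + 41/60 + 7.4/3600 = 27.685389
  S → negative
  Longitude: 0 + 31/60 + 43.72/3600 = 0.528811
  E ⇒ keep positive

1. -0.73090, -0.38982
2. -49.13606, 36.95785
3. 34.17768, -65.68125
4. 46.02083, -114.69950
5. -33.35997, -67.35069
6. -27.68539, 0.52881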